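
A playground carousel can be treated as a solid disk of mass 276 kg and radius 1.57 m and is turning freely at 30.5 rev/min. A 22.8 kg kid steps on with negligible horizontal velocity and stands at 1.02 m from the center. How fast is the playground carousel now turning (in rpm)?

ω_f ≈ 28.5 rpm

The added mass arrives with no angular momentum about the center, and any external torque about the center is negligible, so the system's angular momentum is conserved.
I_p = ½(276)(1.57)² = 340.2 kg·m².
Added inertia Σmr² = (22.8)(1.02)² = 23.72 kg·m²; I_f = 340.2 + 23.72 = 363.9 kg·m².
ω_f = I_p ω_i / I_f = (340.2)(30.5) / 363.9 = 28.51 rpm.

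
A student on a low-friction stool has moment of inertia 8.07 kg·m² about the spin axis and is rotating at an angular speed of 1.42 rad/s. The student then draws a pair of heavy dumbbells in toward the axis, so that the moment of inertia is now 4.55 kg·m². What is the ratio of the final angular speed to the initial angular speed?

ω₂/ω₁ ≈ 1.77

Angular momentum about the spin axis is conserved since the torque about it is zero.
ω₂/ω₁ = I₁/I₂ = 8.070 / 4.550 = 1.774.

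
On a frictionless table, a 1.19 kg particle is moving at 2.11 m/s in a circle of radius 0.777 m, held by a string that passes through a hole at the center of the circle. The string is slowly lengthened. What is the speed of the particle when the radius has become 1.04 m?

v₂ ≈ 1.58 m/s

Central (radial) force ⇒ zero torque about the center ⇒ m v r is constant.
v₂ = v₁ r₁ / r₂ = (2.11)(0.777) / (1.04) = 1.576 m/s.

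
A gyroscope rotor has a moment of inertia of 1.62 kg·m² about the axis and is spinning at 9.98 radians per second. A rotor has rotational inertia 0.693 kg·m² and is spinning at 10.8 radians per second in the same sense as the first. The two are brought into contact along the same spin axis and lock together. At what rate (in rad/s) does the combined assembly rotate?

|ω_f| ≈ 10.2 rad/s

No external torque acts about the common axis, so total angular momentum is conserved.
Taking A's sense as positive: L = (1.620)(9.98) + (0.6930)(10.8) = 23.65 kg·m²·rad/s.
Combined I = 1.620 + 0.6930 = 2.313 kg·m².
ω_f = L / I = 23.65 / 2.313 = 10.23 rad/s.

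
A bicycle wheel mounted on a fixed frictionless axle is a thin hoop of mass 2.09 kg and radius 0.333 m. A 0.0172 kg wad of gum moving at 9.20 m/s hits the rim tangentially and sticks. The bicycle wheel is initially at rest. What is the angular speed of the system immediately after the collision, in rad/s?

|ω_f| ≈ 0.226 rad/s

The axle reaction passes through the axle and exerts no torque about it; angular momentum about the axle is conserved through the impact.
I_p = (2.09)(0.333)² = 0.2318 kg·m². Taking the sense of the wad of gum's angular momentum as positive, L_{wad} = m v R = (0.0172)(9.20)(0.333) = 0.05269 kg·m²/s.
L_i = 0 + 0.05269 = 0.05269 kg·m²/s.
After sticking, I_f = I_p + m R² = 0.2318 + (0.0172)(0.333)² = 0.2337 kg·m².
ω_f = L_i / I_f = 0.05269 / 0.2337 = 0.2255 rad/s.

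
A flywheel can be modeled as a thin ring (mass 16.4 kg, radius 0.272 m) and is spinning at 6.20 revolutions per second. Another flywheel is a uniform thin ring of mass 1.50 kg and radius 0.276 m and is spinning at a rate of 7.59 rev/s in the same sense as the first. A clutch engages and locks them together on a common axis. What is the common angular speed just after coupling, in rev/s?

No external torque acts about the common axis, so total angular momentum is conserved.
Moments of inertia: I_A = (16.4)(0.272)² = 1.213 kg·m²; I_B = (1.50)(0.276)² = 0.1143 kg·m².
Taking A's sense as positive: L = (1.213)(6.20) + (0.1143)(7.59) = 8.390 kg·m²·rev/s.
Combined I = 1.213 + 0.1143 = 1.328 kg·m².
ω_f = L / I = 8.390 / 1.328 = 6.320 rev/s.

|ω_f| ≈ 6.32 rev/s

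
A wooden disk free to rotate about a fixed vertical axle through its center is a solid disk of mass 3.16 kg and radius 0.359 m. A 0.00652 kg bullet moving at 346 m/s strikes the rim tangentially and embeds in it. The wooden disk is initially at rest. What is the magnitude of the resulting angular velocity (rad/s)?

|ω_f| ≈ 3.96 rad/s

About the axle the impulsive forces during the collision are internal, so angular momentum about that axis is conserved.
I_p = ½(3.16)(0.359)² = 0.2036 kg·m². Taking the sense of the bullet's angular momentum as positive, L_{bullet} = m v R = (0.00652)(346)(0.359) = 0.8099 kg·m²/s.
L_i = 0 + 0.8099 = 0.8099 kg·m²/s.
After sticking, I_f = I_p + m R² = 0.2036 + (0.00652)(0.359)² = 0.2045 kg·m².
ω_f = L_i / I_f = 0.8099 / 0.2045 = 3.961 rad/s.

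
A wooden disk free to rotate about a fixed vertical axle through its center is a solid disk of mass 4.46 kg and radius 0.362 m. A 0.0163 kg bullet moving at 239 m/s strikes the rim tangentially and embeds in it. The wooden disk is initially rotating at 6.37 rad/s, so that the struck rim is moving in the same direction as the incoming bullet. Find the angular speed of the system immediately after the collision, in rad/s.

|ω_f| ≈ 11.1 rad/s

The axle reaction passes through the axle and exerts no torque about it; angular momentum about the axle is conserved through the impact.
I_p = ½(4.46)(0.362)² = 0.2922 kg·m². Taking the sense of the bullet's angular momentum as positive, L_{bullet} = m v R = (0.0163)(239)(0.362) = 1.410 kg·m²/s.
L_i = +I_p ω_p + m v R = +(0.2922)(6.37) + 1.410 = 3.272 kg·m²/s.
After sticking, I_f = I_p + m R² = 0.2922 + (0.0163)(0.362)² = 0.2944 kg·m².
ω_f = L_i / I_f = 3.272 / 0.2944 = 11.11 rad/s.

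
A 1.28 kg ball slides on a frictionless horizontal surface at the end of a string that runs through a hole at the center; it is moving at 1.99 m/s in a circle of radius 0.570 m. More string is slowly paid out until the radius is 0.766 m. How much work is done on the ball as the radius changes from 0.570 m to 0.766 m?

Central (radial) force ⇒ zero torque about the center ⇒ m v r is constant.
v₂ = v₁ r₁ / r₂ = (1.99)(0.570) / (0.766) = 1.481 m/s.
W = ΔKE = ½m(v₂² − v₁²) = -1.131 J.

W ≈ -1.13 J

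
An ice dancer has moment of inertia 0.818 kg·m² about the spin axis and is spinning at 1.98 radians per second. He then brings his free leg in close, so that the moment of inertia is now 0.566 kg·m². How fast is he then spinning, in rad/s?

ω₂ ≈ 2.86 rad/s

With no external torque about the axis, L is conserved: I₁ω₁ = I₂ω₂.
ω₂ = I₁ω₁ / I₂ = (0.8180)(1.98 rad/s) / (0.5660) = 2.862 rad/s.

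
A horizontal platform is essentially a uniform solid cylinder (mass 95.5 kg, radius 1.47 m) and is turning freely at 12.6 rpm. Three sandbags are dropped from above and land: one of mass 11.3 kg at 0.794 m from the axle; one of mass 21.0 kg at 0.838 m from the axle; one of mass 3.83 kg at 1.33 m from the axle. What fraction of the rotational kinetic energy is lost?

The added mass arrives with no angular momentum about the axle, and any external torque about the axle is negligible, so the system's angular momentum is conserved.
I_p = ½(95.5)(1.47)² = 103.2 kg·m².
Added inertia Σmr² = (11.3)(0.794)² + (21.0)(0.838)² + (3.83)(1.33)² = 28.65 kg·m²; I_f = 103.2 + 28.65 = 131.8 kg·m².
ω_f = I_p ω_i / I_f = (103.2)(12.6) / 131.8 = 9.862 rpm.
KE_i = ½(103.2)(1.319 rad/s)² = 89.82 J; KE_f = ½(131.8)(1.033)² = 70.30 J.
Fraction lost = 0.2173.

fraction ≈ 0.217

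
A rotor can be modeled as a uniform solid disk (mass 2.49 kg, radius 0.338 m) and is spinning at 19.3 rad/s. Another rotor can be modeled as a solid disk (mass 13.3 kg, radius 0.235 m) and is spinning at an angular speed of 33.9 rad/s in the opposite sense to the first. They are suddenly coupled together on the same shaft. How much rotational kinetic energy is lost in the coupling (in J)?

No external torque acts about the common axis, so total angular momentum is conserved.
Moments of inertia: I_A = ½(2.49)(0.338)² = 0.1422 kg·m²; I_B = ½(13.3)(0.235)² = 0.3672 kg·m².
Taking A's sense as positive: L = (0.1422)(19.3) − (0.3672)(33.9) = -9.705 kg·m²·rad/s.
Combined I = 0.1422 + 0.3672 = 0.5095 kg·m².
ω_f = L / I = -9.705 / 0.5095 = -19.05 rad/s.
KE_i = ½ΣIω² = 237.5 J; KE_f = ½(0.5095)(19.05)² = 92.43 J.

ΔKE lost ≈ 145 J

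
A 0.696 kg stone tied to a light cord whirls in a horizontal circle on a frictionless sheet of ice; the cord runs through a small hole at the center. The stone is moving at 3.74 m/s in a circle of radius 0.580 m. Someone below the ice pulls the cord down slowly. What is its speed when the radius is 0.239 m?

v₂ ≈ 9.08 m/s

Central (radial) force ⇒ zero torque about the center ⇒ m v r is constant.
v₂ = v₁ r₁ / r₂ = (3.74)(0.580) / (0.239) = 9.076 m/s.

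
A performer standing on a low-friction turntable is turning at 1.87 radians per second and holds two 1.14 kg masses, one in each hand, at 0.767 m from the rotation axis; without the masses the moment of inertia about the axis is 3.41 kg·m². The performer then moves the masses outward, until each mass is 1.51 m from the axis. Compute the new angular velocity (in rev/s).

With no external torque about the axis, L is conserved: I₁ω₁ = I₂ω₂.
I₁ = 3.41 + 2(1.14)(0.767)² = 4.751 kg·m²; I₂ = 3.41 + 2(1.14)(1.51)² = 8.609 kg·m².
ω₂ = I₁ω₁ / I₂ = (4.751)(1.87 rad/s) / (8.609) = 1.032 rad/s = 0.1643 rev/s.

ω₂ ≈ 0.164 rev/s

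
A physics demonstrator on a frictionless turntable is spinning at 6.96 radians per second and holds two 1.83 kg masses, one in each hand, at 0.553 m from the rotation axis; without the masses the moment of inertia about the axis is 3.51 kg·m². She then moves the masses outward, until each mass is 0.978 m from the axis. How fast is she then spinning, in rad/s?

ω₂ ≈ 4.60 rad/s

No external torque acts about the spin axis, so angular momentum is conserved.
I₁ = 3.51 + 2(1.83)(0.553)² = 4.629 kg·m²; I₂ = 3.51 + 2(1.83)(0.978)² = 7.011 kg·m².
ω₂ = I₁ω₁ / I₂ = (4.629)(6.96 rad/s) / (7.011) = 4.596 rad/s.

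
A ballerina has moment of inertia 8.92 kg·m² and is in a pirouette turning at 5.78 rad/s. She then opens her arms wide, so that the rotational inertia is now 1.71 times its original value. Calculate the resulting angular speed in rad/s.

ω₂ ≈ 3.38 rad/s

Angular momentum about the spin axis is conserved since the torque about it is zero.
I₂ = 1.71 × 8.92 = 15.25 kg·m².
ω₂ = I₁ω₁ / I₂ = (8.920)(5.78 rad/s) / (15.25) = 3.380 rad/s.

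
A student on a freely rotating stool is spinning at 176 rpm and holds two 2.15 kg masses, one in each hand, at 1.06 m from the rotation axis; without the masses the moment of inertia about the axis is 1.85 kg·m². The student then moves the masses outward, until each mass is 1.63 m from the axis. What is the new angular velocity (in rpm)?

No external torque acts about the spin axis, so angular momentum is conserved.
I₁ = 1.85 + 2(2.15)(1.06)² = 6.681 kg·m²; I₂ = 1.85 + 2(2.15)(1.63)² = 13.27 kg·m².
ω₂ = I₁ω₁ / I₂ = (6.681)(176 rpm) / (13.27) = 88.59 rpm.

ω₂ ≈ 88.6 rpm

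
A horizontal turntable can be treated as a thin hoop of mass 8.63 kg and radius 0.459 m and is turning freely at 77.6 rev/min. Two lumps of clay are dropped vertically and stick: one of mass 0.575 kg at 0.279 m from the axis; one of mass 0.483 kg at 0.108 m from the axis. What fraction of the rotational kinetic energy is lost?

No external torque acts about the axis; L_before = L_after.
I_p = (8.63)(0.459)² = 1.818 kg·m².
Added inertia Σmr² = (0.575)(0.279)² + (0.483)(0.108)² = 0.05039 kg·m²; I_f = 1.818 + 0.05039 = 1.869 kg·m².
ω_f = I_p ω_i / I_f = (1.818)(77.6) / 1.869 = 75.51 rpm.
KE_i = ½(1.818)(8.126 rad/s)² = 60.03 J; KE_f = ½(1.869)(7.907)² = 58.41 J.
Fraction lost = 0.02697.

fraction ≈ 0.0270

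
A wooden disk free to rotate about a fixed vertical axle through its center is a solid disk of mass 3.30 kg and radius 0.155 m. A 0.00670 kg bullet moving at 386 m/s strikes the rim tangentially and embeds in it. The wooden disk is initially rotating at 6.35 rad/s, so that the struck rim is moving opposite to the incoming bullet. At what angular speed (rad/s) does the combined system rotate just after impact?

The axle reaction passes through the axle and exerts no torque about it; angular momentum about the axle is conserved through the impact.
I_p = ½(3.30)(0.155)² = 0.03964 kg·m². Taking the sense of the bullet's angular momentum as positive, L_{bullet} = m v R = (0.00670)(386)(0.155) = 0.4009 kg·m²/s.
L_i = −I_p ω_p + m v R = −(0.03964)(6.35) + 0.4009 = 0.1491 kg·m²/s.
After sticking, I_f = I_p + m R² = 0.03964 + (0.00670)(0.155)² = 0.03980 kg·m².
ω_f = L_i / I_f = 0.1491 / 0.03980 = 3.747 rad/s.

|ω_f| ≈ 3.75 rad/s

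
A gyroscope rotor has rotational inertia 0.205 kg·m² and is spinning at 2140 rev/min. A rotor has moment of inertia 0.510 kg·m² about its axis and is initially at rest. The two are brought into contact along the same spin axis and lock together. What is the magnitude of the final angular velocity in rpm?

The coupling torques are internal; angular momentum about the shared axis is conserved.
Taking A's sense as positive: L = (0.2050)(2140) = 438.7 kg·m²·rpm.
Combined I = 0.2050 + 0.5100 = 0.7150 kg·m².
ω_f = L / I = 438.7 / 0.7150 = 613.6 rpm.

|ω_f| ≈ 614 rpm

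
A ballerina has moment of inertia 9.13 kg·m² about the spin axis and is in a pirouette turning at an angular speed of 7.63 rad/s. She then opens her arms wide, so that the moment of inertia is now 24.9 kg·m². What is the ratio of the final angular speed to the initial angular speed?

With no external torque about the axis, L is conserved: I₁ω₁ = I₂ω₂.
ω₂/ω₁ = I₁/I₂ = 9.130 / 24.90 = 0.3667.

ω₂/ω₁ ≈ 0.367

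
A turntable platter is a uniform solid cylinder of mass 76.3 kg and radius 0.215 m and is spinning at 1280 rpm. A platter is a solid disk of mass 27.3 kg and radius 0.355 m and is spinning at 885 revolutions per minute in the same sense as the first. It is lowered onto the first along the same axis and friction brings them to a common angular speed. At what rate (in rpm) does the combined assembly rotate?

|ω_f| ≈ 1080 rpm

No external torque acts about the common axis, so total angular momentum is conserved.
Moments of inertia: I_A = ½(76.3)(0.215)² = 1.763 kg·m²; I_B = ½(27.3)(0.355)² = 1.720 kg·m².
Taking A's sense as positive: L = (1.763)(1280) + (1.720)(885) = 3780 kg·m²·rpm.
Combined I = 1.763 + 1.720 = 3.484 kg·m².
ω_f = L / I = 3780 / 3.484 = 1085 rpm.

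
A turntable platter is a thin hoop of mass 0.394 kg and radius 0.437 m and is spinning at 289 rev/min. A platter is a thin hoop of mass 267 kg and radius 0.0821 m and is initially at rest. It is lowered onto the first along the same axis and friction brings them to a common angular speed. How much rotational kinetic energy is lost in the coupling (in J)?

ΔKE lost ≈ 33.1 J

The coupling torques are internal; angular momentum about the shared axis is conserved.
Moments of inertia: I_A = (0.394)(0.437)² = 0.07524 kg·m²; I_B = (267)(0.0821)² = 1.800 kg·m².
Taking A's sense as positive: L = (0.07524)(289) = 21.74 kg·m²·rpm.
Combined I = 0.07524 + 1.800 = 1.875 kg·m².
ω_f = L / I = 21.74 / 1.875 = 11.60 rpm.
KE_i = ½ΣIω² = 34.46 J; KE_f = ½(1.875)(1.215)² = 1.383 J.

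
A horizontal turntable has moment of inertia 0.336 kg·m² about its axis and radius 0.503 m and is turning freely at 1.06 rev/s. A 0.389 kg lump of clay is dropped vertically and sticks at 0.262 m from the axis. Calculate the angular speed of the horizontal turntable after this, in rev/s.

No external torque acts about the axis; L_before = L_after.
Added inertia Σmr² = (0.389)(0.262)² = 0.02670 kg·m²; I_f = 0.3360 + 0.02670 = 0.3627 kg·m².
ω_f = I_p ω_i / I_f = (0.3360)(1.06) / 0.3627 = 0.9820 rev/s.

ω_f ≈ 0.982 rev/s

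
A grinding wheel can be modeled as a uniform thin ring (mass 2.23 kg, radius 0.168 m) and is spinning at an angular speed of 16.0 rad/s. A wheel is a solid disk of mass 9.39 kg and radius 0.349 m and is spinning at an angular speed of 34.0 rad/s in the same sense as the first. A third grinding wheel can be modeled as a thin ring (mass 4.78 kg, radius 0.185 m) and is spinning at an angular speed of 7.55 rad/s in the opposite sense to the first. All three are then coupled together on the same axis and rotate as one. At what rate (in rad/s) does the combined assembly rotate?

|ω_f| ≈ 24.1 rad/s

The coupling torques are internal; angular momentum about the shared axis is conserved.
Moments of inertia: I_A = (2.23)(0.168)² = 0.06294 kg·m²; I_B = ½(9.39)(0.349)² = 0.5719 kg·m²; I_C = (4.78)(0.185)² = 0.1636 kg·m².
Taking A's sense as positive: L = (0.06294)(16.0) + (0.5719)(34.0) − (0.1636)(7.55) = 19.21 kg·m²·rad/s.
Combined I = 0.06294 + 0.5719 + 0.1636 = 0.7984 kg·m².
ω_f = L / I = 19.21 / 0.7984 = 24.07 rad/s.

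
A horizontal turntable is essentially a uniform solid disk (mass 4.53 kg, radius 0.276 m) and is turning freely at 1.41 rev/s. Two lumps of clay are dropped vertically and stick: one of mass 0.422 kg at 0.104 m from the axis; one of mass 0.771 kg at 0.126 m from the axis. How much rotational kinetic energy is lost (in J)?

No external torque acts about the axis; L_before = L_after.
I_p = ½(4.53)(0.276)² = 0.1725 kg·m².
Added inertia Σmr² = (0.422)(0.104)² + (0.771)(0.126)² = 0.01680 kg·m²; I_f = 0.1725 + 0.01680 = 0.1893 kg·m².
ω_f = I_p ω_i / I_f = (0.1725)(1.41) / 0.1893 = 1.285 rev/s.
KE_i = ½(0.1725)(8.859 rad/s)² = 6.771 J; KE_f = ½(0.1893)(8.073)² = 6.170 J.

energy lost ≈ 0.601 J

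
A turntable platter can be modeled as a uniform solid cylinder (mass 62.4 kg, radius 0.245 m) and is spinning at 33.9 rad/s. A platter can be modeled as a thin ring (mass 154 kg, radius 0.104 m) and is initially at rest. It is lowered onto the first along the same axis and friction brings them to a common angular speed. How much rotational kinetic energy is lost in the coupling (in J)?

No external torque acts about the common axis, so total angular momentum is conserved.
Moments of inertia: I_A = ½(62.4)(0.245)² = 1.873 kg·m²; I_B = (154)(0.104)² = 1.666 kg·m².
Taking A's sense as positive: L = (1.873)(33.9) = 63.49 kg·m²·rad/s.
Combined I = 1.873 + 1.666 = 3.538 kg·m².
ω_f = L / I = 63.49 / 3.538 = 17.94 rad/s.
KE_i = ½ΣIω² = 1076 J; KE_f = ½(3.538)(17.94)² = 569.5 J.

ΔKE lost ≈ 507 J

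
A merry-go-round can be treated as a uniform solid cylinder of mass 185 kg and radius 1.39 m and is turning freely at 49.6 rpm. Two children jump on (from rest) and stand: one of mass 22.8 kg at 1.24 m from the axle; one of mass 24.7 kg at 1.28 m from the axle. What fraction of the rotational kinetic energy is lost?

The added mass arrives with no angular momentum about the axle, and any external torque about the axle is negligible, so the system's angular momentum is conserved.
I_p = ½(185)(1.39)² = 178.7 kg·m².
Added inertia Σmr² = (22.8)(1.24)² + (24.7)(1.28)² = 75.53 kg·m²; I_f = 178.7 + 75.53 = 254.2 kg·m².
ω_f = I_p ω_i / I_f = (178.7)(49.6) / 254.2 = 34.87 rpm.
KE_i = ½(178.7)(5.194 rad/s)² = 2411 J; KE_f = ½(254.2)(3.651)² = 1695 J.
Fraction lost = 0.2971.

fraction ≈ 0.297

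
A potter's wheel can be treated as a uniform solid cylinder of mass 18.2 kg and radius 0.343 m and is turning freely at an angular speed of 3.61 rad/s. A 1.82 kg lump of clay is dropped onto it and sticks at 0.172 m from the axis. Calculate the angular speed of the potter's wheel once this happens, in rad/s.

The added mass arrives with no angular momentum about the axis, and any external torque about the axis is negligible, so the system's angular momentum is conserved.
I_p = ½(18.2)(0.343)² = 1.071 kg·m².
Added inertia Σmr² = (1.82)(0.172)² = 0.05384 kg·m²; I_f = 1.071 + 0.05384 = 1.124 kg·m².
ω_f = I_p ω_i / I_f = (1.071)(3.61) / 1.124 = 3.437 rad/s.

ω_f ≈ 3.44 rad/s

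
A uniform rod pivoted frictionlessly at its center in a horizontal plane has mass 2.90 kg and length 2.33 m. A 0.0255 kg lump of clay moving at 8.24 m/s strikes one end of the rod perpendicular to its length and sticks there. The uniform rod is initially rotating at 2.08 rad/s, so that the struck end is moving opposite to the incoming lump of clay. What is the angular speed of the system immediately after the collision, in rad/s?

The axle reaction passes through the pivot and exerts no torque about it; angular momentum about the pivot is conserved through the impact.
I_p = (1/12)(2.90)(2.33)² = 1.312 kg·m². Taking the sense of the lump of clay's angular momentum as positive, L_{lump} = m v R = (0.0255)(8.24)(2.33/2) = 0.2448 kg·m²/s.
L_i = −I_p ω_p + m v R = −(1.312)(2.08) + 0.2448 = -2.484 kg·m²/s.
After sticking, I_f = I_p + m R² = 1.312 + (0.0255)(2.33/2)² = 1.347 kg·m².
ω_f = L_i / I_f = -2.484 / 1.347 = -1.845 rad/s.

|ω_f| ≈ 1.84 rad/s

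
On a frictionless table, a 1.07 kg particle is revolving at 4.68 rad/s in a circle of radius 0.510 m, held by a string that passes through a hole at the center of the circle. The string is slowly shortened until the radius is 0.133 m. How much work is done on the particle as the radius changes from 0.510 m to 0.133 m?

No torque about the axis ⇒ m r₁² ω₁ = m r₂² ω₂.
ω₂ = ω₁ (r₁/r₂)² = (4.68)(0.510/0.133)² = 68.81 rad/s.
W = ΔKE = ½m(v₂² − v₁²) = 41.77 J.

W ≈ 41.8 J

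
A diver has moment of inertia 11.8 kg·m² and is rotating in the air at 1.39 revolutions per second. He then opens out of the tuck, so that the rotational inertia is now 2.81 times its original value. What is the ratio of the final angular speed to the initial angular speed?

ω₂/ω₁ ≈ 0.356

Angular momentum about the spin axis is conserved since the torque about it is zero.
I₂ = 2.81 × 11.8 = 33.16 kg·m².
ω₂/ω₁ = I₁/I₂ = 11.80 / 33.16 = 0.3559.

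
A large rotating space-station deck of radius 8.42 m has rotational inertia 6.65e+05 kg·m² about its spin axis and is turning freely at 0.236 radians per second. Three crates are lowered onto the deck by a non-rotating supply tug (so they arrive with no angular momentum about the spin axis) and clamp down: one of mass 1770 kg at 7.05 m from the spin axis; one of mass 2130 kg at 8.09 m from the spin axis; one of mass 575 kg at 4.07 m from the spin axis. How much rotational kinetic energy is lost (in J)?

The added mass arrives with no angular momentum about the spin axis, and any external torque about the spin axis is negligible, so the system's angular momentum is conserved.
Added inertia Σmr² = (1770)(7.05)² + (2130)(8.09)² + (575)(4.07)² = 2.369e+05 kg·m²; I_f = 6.650e+05 + 2.369e+05 = 9.019e+05 kg·m².
ω_f = I_p ω_i / I_f = (6.650e+05)(0.236) / 9.019e+05 = 0.1740 rad/s.
KE_i = ½(6.650e+05)(0.2360 rad/s)² = 18520 J; KE_f = ½(9.019e+05)(0.1740)² = 13650 J.

energy lost ≈ 4860 J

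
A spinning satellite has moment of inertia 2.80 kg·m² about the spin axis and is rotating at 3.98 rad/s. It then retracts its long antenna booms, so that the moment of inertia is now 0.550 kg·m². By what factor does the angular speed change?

ω₂/ω₁ ≈ 5.09

Angular momentum about the spin axis is conserved since the torque about it is zero.
ω₂/ω₁ = I₁/I₂ = 2.800 / 0.5500 = 5.091.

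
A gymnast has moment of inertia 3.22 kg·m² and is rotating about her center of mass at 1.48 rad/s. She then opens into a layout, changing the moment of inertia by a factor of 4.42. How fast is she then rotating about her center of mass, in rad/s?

Angular momentum about the spin axis is conserved since the torque about it is zero.
I₂ = 4.42 × 3.22 = 14.23 kg·m².
ω₂ = I₁ω₁ / I₂ = (3.220)(1.48 rad/s) / (14.23) = 0.3348 rad/s.

ω₂ ≈ 0.335 rad/s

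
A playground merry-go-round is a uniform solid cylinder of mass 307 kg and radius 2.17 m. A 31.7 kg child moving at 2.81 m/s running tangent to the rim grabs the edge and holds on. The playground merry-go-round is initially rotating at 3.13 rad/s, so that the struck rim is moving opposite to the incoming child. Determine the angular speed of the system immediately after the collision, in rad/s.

|ω_f| ≈ 2.37 rad/s

The axle reaction passes through the axle and exerts no torque about it; angular momentum about the axle is conserved through the impact.
I_p = ½(307)(2.17)² = 722.8 kg·m². Taking the sense of the child's angular momentum as positive, L_{child} = m v R = (31.7)(2.81)(2.17) = 193.3 kg·m²/s.
L_i = −I_p ω_p + m v R = −(722.8)(3.13) + 193.3 = -2069 kg·m²/s.
After sticking, I_f = I_p + m R² = 722.8 + (31.7)(2.17)² = 872.1 kg·m².
ω_f = L_i / I_f = -2069 / 872.1 = -2.373 rad/s.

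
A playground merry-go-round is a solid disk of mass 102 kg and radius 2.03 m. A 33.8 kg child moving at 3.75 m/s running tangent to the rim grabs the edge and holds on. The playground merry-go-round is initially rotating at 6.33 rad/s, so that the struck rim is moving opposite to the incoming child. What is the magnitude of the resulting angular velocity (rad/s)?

|ω_f| ≈ 3.07 rad/s

The axle reaction passes through the axle and exerts no torque about it; angular momentum about the axle is conserved through the impact.
I_p = ½(102)(2.03)² = 210.2 kg·m². Taking the sense of the child's angular momentum as positive, L_{child} = m v R = (33.8)(3.75)(2.03) = 257.3 kg·m²/s.
L_i = −I_p ω_p + m v R = −(210.2)(6.33) + 257.3 = -1073 kg·m²/s.
After sticking, I_f = I_p + m R² = 210.2 + (33.8)(2.03)² = 349.5 kg·m².
ω_f = L_i / I_f = -1073 / 349.5 = -3.071 rad/s.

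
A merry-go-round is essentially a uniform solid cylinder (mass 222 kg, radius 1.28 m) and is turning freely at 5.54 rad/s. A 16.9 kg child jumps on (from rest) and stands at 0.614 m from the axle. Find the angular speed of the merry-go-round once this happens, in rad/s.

The added mass arrives with no angular momentum about the axle, and any external torque about the axle is negligible, so the system's angular momentum is conserved.
I_p = ½(222)(1.28)² = 181.9 kg·m².
Added inertia Σmr² = (16.9)(0.614)² = 6.371 kg·m²; I_f = 181.9 + 6.371 = 188.2 kg·m².
ω_f = I_p ω_i / I_f = (181.9)(5.54) / 188.2 = 5.352 rad/s.

ω_f ≈ 5.35 rad/s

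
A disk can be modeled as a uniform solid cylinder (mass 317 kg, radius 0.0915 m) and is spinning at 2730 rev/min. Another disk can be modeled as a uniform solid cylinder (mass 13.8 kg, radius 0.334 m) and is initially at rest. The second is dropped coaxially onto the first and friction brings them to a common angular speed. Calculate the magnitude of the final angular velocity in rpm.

No external torque acts about the common axis, so total angular momentum is conserved.
Moments of inertia: I_A = ½(317)(0.0915)² = 1.327 kg·m²; I_B = ½(13.8)(0.334)² = 0.7697 kg·m².
Taking A's sense as positive: L = (1.327)(2730) = 3623 kg·m²·rpm.
Combined I = 1.327 + 0.7697 = 2.097 kg·m².
ω_f = L / I = 3623 / 2.097 = 1728 rpm.

|ω_f| ≈ 1730 rpm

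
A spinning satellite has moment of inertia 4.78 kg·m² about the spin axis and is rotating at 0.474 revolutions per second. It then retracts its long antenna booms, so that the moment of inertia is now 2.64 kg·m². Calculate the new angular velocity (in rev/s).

ω₂ ≈ 0.858 rev/s

Angular momentum about the spin axis is conserved since the torque about it is zero.
ω₂ = I₁ω₁ / I₂ = (4.780)(0.474 rev/s) / (2.640) = 0.8582 rev/s.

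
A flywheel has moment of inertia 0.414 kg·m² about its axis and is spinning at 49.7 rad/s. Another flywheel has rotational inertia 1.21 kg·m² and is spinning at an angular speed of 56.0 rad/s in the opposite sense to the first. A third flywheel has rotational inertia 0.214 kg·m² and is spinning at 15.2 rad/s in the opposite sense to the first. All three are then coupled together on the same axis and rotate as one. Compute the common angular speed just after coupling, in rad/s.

|ω_f| ≈ 27.4 rad/s

The coupling torques are internal; angular momentum about the shared axis is conserved.
Taking A's sense as positive: L = (0.4140)(49.7) − (1.210)(56.0) − (0.2140)(15.2) = -50.44 kg·m²·rad/s.
Combined I = 0.4140 + 1.210 + 0.2140 = 1.838 kg·m².
ω_f = L / I = -50.44 / 1.838 = -27.44 rad/s.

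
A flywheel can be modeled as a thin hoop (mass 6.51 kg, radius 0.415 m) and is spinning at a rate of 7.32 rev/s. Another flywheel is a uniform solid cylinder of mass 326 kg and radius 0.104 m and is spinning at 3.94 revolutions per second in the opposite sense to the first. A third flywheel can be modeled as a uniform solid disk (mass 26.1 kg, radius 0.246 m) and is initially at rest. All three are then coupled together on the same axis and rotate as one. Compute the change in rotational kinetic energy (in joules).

ΔKE ≈ -1720 J

No external torque acts about the common axis, so total angular momentum is conserved.
Moments of inertia: I_A = (6.51)(0.415)² = 1.121 kg·m²; I_B = ½(326)(0.104)² = 1.763 kg·m²; I_C = ½(26.1)(0.246)² = 0.7897 kg·m².
Taking A's sense as positive: L = (1.121)(7.32) − (1.763)(3.94) = 1.261 kg·m²·rev/s.
Combined I = 1.121 + 1.763 + 0.7897 = 3.674 kg·m².
ω_f = L / I = 1.261 / 3.674 = 0.3432 rev/s.
KE_i = ½ΣIω² = 1726 J; KE_f = ½(3.674)(2.156)² = 8.541 J.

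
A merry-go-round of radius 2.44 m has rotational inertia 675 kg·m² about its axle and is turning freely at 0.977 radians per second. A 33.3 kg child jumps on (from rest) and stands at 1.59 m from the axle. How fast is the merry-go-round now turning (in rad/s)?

ω_f ≈ 0.869 rad/s

No external torque acts about the axle; L_before = L_after.
Added inertia Σmr² = (33.3)(1.59)² = 84.19 kg·m²; I_f = 675.0 + 84.19 = 759.2 kg·m².
ω_f = I_p ω_i / I_f = (675.0)(0.977) / 759.2 = 0.8687 rad/s.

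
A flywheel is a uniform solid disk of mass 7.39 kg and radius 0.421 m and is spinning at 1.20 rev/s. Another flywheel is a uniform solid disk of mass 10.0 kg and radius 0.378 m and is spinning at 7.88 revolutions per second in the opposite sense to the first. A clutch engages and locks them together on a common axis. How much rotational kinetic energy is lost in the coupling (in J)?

No external torque acts about the common axis, so total angular momentum is conserved.
Moments of inertia: I_A = ½(7.39)(0.421)² = 0.6549 kg·m²; I_B = ½(10.0)(0.378)² = 0.7144 kg·m².
Taking A's sense as positive: L = (0.6549)(1.20) − (0.7144)(7.88) = -4.844 kg·m²·rev/s.
Combined I = 0.6549 + 0.7144 = 1.369 kg·m².
ω_f = L / I = -4.844 / 1.369 = -3.537 rev/s.
KE_i = ½ΣIω² = 894.3 J; KE_f = ½(1.369)(22.23)² = 338.2 J.

ΔKE lost ≈ 556 J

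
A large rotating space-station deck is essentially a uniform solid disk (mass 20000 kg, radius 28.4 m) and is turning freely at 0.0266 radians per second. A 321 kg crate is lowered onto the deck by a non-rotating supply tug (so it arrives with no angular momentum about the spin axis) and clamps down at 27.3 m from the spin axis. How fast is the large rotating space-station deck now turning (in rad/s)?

No external torque acts about the spin axis; L_before = L_after.
I_p = ½(20000)(28.4)² = 8.066e+06 kg·m².
Added inertia Σmr² = (321)(27.3)² = 2.392e+05 kg·m²; I_f = 8.066e+06 + 2.392e+05 = 8.305e+06 kg·m².
ω_f = I_p ω_i / I_f = (8.066e+06)(0.0266) / 8.305e+06 = 0.02583 rad/s.

ω_f ≈ 0.0258 rad/s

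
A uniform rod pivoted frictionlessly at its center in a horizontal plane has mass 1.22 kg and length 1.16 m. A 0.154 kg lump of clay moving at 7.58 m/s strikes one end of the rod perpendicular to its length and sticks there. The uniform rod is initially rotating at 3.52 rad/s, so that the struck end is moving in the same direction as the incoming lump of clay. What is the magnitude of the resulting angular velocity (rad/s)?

|ω_f| ≈ 6.14 rad/s

The axle reaction passes through the pivot and exerts no torque about it; angular momentum about the pivot is conserved through the impact.
I_p = (1/12)(1.22)(1.16)² = 0.1368 kg·m². Taking the sense of the lump of clay's angular momentum as positive, L_{lump} = m v R = (0.154)(7.58)(1.16/2) = 0.6770 kg·m²/s.
L_i = +I_p ω_p + m v R = +(0.1368)(3.52) + 0.6770 = 1.159 kg·m²/s.
After sticking, I_f = I_p + m R² = 0.1368 + (0.154)(1.16/2)² = 0.1886 kg·m².
ω_f = L_i / I_f = 1.159 / 0.1886 = 6.143 rad/s.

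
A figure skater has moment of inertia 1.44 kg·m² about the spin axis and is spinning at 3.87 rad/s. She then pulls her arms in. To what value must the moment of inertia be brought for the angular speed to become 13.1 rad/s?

I₂ ≈ 0.425 kg·m²

Angular momentum about the spin axis is conserved since the torque about it is zero.
I₂ = I₁ω₁ / ω₂ = (1.44)(3.87) / (13.1) = 0.4254 kg·m².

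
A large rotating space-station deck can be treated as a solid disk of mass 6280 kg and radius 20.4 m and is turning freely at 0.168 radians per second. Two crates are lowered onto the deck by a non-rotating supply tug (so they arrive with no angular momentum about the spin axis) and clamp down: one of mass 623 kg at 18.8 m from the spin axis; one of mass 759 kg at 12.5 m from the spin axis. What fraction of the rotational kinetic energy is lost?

fraction ≈ 0.206

No external torque acts about the spin axis; L_before = L_after.
I_p = ½(6280)(20.4)² = 1.307e+06 kg·m².
Added inertia Σmr² = (623)(18.8)² + (759)(12.5)² = 3.388e+05 kg·m²; I_f = 1.307e+06 + 3.388e+05 = 1.646e+06 kg·m².
ω_f = I_p ω_i / I_f = (1.307e+06)(0.168) / 1.646e+06 = 0.1334 rad/s.
KE_i = ½(1.307e+06)(0.1680 rad/s)² = 18440 J; KE_f = ½(1.646e+06)(0.1334)² = 14640 J.
Fraction lost = 0.2059.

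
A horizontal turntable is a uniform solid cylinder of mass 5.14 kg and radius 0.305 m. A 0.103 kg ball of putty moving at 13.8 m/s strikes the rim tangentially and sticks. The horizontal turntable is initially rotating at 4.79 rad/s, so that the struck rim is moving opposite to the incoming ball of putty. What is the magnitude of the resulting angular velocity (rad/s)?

The axle reaction passes through the axle and exerts no torque about it; angular momentum about the axle is conserved through the impact.
I_p = ½(5.14)(0.305)² = 0.2391 kg·m². Taking the sense of the ball of putty's angular momentum as positive, L_{ball} = m v R = (0.103)(13.8)(0.305) = 0.4335 kg·m²/s.
L_i = −I_p ω_p + m v R = −(0.2391)(4.79) + 0.4335 = -0.7116 kg·m²/s.
After sticking, I_f = I_p + m R² = 0.2391 + (0.103)(0.305)² = 0.2487 kg·m².
ω_f = L_i / I_f = -0.7116 / 0.2487 = -2.862 rad/s.

|ω_f| ≈ 2.86 rad/s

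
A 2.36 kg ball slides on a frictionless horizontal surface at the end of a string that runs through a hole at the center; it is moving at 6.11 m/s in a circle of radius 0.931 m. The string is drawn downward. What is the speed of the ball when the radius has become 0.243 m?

v₂ ≈ 23.4 m/s

Central (radial) force ⇒ zero torque about the center ⇒ m v r is constant.
v₂ = v₁ r₁ / r₂ = (6.11)(0.931) / (0.243) = 23.41 m/s.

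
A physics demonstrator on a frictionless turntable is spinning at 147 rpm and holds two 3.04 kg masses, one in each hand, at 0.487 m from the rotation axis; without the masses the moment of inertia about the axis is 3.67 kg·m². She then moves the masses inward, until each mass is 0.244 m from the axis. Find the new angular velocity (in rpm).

With no external torque about the axis, L is conserved: I₁ω₁ = I₂ω₂.
I₁ = 3.67 + 2(3.04)(0.487)² = 5.112 kg·m²; I₂ = 3.67 + 2(3.04)(0.244)² = 4.032 kg·m².
ω₂ = I₁ω₁ / I₂ = (5.112)(147 rpm) / (4.032) = 186.4 rpm.

ω₂ ≈ 186 rpm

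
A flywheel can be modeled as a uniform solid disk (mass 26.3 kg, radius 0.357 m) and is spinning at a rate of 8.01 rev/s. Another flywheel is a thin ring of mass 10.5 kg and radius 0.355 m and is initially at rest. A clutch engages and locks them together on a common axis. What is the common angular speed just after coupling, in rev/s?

No external torque acts about the common axis, so total angular momentum is conserved.
Moments of inertia: I_A = ½(26.3)(0.357)² = 1.676 kg·m²; I_B = (10.5)(0.355)² = 1.323 kg·m².
Taking A's sense as positive: L = (1.676)(8.01) = 13.42 kg·m²·rev/s.
Combined I = 1.676 + 1.323 = 2.999 kg·m².
ω_f = L / I = 13.42 / 2.999 = 4.476 rev/s.

|ω_f| ≈ 4.48 rev/s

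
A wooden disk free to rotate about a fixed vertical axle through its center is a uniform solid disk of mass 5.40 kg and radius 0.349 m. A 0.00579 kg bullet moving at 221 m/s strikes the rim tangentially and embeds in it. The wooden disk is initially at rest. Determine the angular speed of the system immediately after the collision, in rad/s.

|ω_f| ≈ 1.36 rad/s

About the axle the impulsive forces during the collision are internal, so angular momentum about that axis is conserved.
I_p = ½(5.40)(0.349)² = 0.3289 kg·m². Taking the sense of the bullet's angular momentum as positive, L_{bullet} = m v R = (0.00579)(221)(0.349) = 0.4466 kg·m²/s.
L_i = 0 + 0.4466 = 0.4466 kg·m²/s.
After sticking, I_f = I_p + m R² = 0.3289 + (0.00579)(0.349)² = 0.3296 kg·m².
ω_f = L_i / I_f = 0.4466 / 0.3296 = 1.355 rad/s.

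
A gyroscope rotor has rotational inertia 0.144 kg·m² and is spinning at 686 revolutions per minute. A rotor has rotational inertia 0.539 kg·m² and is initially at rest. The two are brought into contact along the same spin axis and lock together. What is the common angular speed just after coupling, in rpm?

No external torque acts about the common axis, so total angular momentum is conserved.
Taking A's sense as positive: L = (0.1440)(686) = 98.78 kg·m²·rpm.
Combined I = 0.1440 + 0.5390 = 0.6830 kg·m².
ω_f = L / I = 98.78 / 0.6830 = 144.6 rpm.

|ω_f| ≈ 145 rpm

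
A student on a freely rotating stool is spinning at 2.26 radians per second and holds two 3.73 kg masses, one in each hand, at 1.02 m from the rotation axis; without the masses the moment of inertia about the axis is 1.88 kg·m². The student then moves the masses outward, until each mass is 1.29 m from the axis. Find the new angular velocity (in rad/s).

ω₂ ≈ 1.52 rad/s

No external torque acts about the spin axis, so angular momentum is conserved.
I₁ = 1.88 + 2(3.73)(1.02)² = 9.641 kg·m²; I₂ = 1.88 + 2(3.73)(1.29)² = 14.29 kg·m².
ω₂ = I₁ω₁ / I₂ = (9.641)(2.26 rad/s) / (14.29) = 1.524 rad/s.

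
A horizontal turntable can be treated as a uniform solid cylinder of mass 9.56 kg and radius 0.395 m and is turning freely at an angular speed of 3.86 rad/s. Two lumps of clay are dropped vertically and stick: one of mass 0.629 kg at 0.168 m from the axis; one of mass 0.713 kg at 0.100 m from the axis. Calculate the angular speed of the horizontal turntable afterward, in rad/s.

The added mass arrives with no angular momentum about the axis, and any external torque about the axis is negligible, so the system's angular momentum is conserved.
I_p = ½(9.56)(0.395)² = 0.7458 kg·m².
Added inertia Σmr² = (0.629)(0.168)² + (0.713)(0.100)² = 0.02488 kg·m²; I_f = 0.7458 + 0.02488 = 0.7707 kg·m².
ω_f = I_p ω_i / I_f = (0.7458)(3.86) / 0.7707 = 3.735 rad/s.

ω_f ≈ 3.74 rad/s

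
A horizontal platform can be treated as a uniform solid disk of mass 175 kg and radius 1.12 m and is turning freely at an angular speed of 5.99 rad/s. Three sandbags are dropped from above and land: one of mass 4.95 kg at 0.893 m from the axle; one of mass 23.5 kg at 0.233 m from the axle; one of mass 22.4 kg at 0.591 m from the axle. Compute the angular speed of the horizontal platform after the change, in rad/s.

No external torque acts about the axle; L_before = L_after.
I_p = ½(175)(1.12)² = 109.8 kg·m².
Added inertia Σmr² = (4.95)(0.893)² + (23.5)(0.233)² + (22.4)(0.591)² = 13.05 kg·m²; I_f = 109.8 + 13.05 = 122.8 kg·m².
ω_f = I_p ω_i / I_f = (109.8)(5.99) / 122.8 = 5.354 rad/s.

ω_f ≈ 5.35 rad/s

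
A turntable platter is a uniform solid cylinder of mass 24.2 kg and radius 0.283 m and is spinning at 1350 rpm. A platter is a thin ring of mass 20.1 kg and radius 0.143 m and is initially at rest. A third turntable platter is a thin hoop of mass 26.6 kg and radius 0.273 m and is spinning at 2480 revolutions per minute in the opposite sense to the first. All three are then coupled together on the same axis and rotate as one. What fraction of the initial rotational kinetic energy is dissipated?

The coupling torques are internal; angular momentum about the shared axis is conserved.
Moments of inertia: I_A = ½(24.2)(0.283)² = 0.9691 kg·m²; I_B = (20.1)(0.143)² = 0.4110 kg·m²; I_C = (26.6)(0.273)² = 1.982 kg·m².
Taking A's sense as positive: L = (0.9691)(1350) − (1.982)(2480) = -3608 kg·m²·rpm.
Combined I = 0.9691 + 0.4110 + 1.982 = 3.363 kg·m².
ω_f = L / I = -3608 / 3.363 = -1073 rpm.
KE_i = ½ΣIω² = 76540 J; KE_f = ½(3.363)(112.4)² = 21230 J.
Fraction dissipated = (KE_i − KE_f)/KE_i = 0.7226.

fraction ≈ 0.723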